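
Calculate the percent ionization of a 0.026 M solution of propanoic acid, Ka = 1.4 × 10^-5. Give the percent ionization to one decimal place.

2.3%

CH3CH2COOH ⇌ CH3CH2COO- + H+; let x = [H+] at equilibrium.
x ≈ √(Ka·C₀) = √(1.4 × 10^-5 × 0.026) = 6.03 × 10^-4 M
% ionization = x/C₀ × 100% = 6.03 × 10^-4/0.026 × 100% = 2.3%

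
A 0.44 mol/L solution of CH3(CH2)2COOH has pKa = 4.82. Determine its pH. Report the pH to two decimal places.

pH = 2.59

CH3(CH2)2COOH ⇌ CH3(CH2)2COO- + H+
Ka = 10^(−4.82) = 1.51 × 10^-5
Ka = x²/(0.44 − x) = 1.51 × 10^-5
Since Ka ≪ C₀, x ≈ √(Ka·C₀) = 2.58 × 10^-3 M.
Check: 0.59% ionized — well under 5%, approximation valid.
pH = −log(2.58 × 10^-3) = 2.59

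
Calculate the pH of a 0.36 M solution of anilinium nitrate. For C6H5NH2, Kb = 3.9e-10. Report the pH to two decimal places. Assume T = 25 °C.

pH = 2.52

C6H5NH3+ is the conjugate acid of the weak base C6H5NH2.
Ka = Kw/Kb = 1.0×10^-14 / 3.9 × 10^-10 = 2.56 × 10^-5
From the ICE table, Ka = x²/(0.36 − x) = 2.56 × 10^-5.
Assume x ≪ 0.36: x ≈ √(2.56 × 10^-5 × 0.36) = 3.04 × 10^-3 M
(x/C₀ = 0.84% < 5%, so the approximation holds.)
pH = −log(3.04 × 10^-3) = 2.52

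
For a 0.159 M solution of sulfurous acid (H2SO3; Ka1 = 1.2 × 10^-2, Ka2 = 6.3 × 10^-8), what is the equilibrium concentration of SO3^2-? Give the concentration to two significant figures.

6.3 × 10^-8 M

First ionization gives [H+] ≈ [HSO3-] = 3.81 × 10^-2 M.
Second step: Ka2 = [H+][SO3^2-]/[HSO3-] ≈ [SO3^2-] (since [H+] ≈ [HSO3-]).
So [SO3^2-] ≈ Ka2.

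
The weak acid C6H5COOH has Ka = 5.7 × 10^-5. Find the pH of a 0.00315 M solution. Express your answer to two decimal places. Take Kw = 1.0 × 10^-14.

C6H5COOH ⇌ C6H5COO- + H+
Let x = [H+] at equilibrium. Ka = x²/(0.00315 − x).
x is not negligible relative to C₀; solve x² + 5.7e-05·x − 1.8e-07 = 0.
x = (−Ka + √(Ka² + 4·Ka·C₀))/2 = 3.96 × 10^-4 M
pH = −log(3.96 × 10^-4) = 3.40

pH = 3.40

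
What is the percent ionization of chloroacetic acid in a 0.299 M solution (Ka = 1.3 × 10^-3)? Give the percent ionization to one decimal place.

6.4%

ClCH2COOH ⇌ ClCH2COO- + H+; let x = [H+] at equilibrium.
Solve x² + 0.0013x − 0.000389 = 0 → x = 1.91 × 10^-2 M
Fraction ionized = 1.91 × 10^-2 / 0.299 = 0.0639 → 6.4%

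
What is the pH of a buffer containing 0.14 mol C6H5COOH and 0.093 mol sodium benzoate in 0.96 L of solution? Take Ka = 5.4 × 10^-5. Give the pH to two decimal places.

pKa = −log(5.4 × 10^-5) = 4.268
Henderson–Hasselbalch: pH = pKa + log([C6H5COO-]/[C6H5COOH]) = 4.268 + log(0.093/0.14)
pH = 4.268 + (-0.178) = 4.09

pH = 4.09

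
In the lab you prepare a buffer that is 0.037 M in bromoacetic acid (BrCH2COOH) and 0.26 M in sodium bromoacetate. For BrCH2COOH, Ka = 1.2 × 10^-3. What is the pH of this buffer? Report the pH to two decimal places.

pKa = −log(1.2 × 10^-3) = 2.921
Using pH = pKa + log([base]/[acid]) with [base]/[acid] = 0.26/0.037:
pH = 2.921 + (+0.847) = 3.77

pH = 3.77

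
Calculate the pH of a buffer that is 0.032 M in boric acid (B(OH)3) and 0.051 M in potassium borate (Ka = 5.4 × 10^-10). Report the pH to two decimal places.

pKa = −log(5.4 × 10^-10) = 9.268
Using pH = pKa + log([base]/[acid]) with [base]/[acid] = 0.051/0.032:
pH = 9.268 + (+0.202) = 9.47

pH = 9.47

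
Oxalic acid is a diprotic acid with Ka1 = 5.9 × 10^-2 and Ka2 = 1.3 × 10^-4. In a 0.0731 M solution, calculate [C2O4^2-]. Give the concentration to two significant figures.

1.3 × 10^-4 M

First ionization gives [H+] ≈ [HC2O4-] = 4.25 × 10^-2 M.
Second step: Ka2 = [H+][C2O4^2-]/[HC2O4-] ≈ [C2O4^2-] (since [H+] ≈ [HC2O4-]).
So [C2O4^2-] ≈ Ka2.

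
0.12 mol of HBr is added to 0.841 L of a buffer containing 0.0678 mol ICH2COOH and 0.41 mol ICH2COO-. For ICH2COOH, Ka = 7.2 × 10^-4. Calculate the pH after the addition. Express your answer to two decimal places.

Added H+ converts ICH2COO- to ICH2COOH: ICH2COOH → 0.188 mol, ICH2COO- → 0.29 mol.
pKa = −log(7.2 × 10^-4) = 3.143
pH = pKa + log(n_ICH2COO-/n_ICH2COOH) = 3.143 + log(0.29/0.188) = 3.143 + (+0.188)

pH = 3.33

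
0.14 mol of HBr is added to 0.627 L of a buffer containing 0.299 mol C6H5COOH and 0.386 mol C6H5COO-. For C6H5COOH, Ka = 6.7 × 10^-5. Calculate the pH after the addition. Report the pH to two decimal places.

After neutralization: n(C6H5COOH) = 0.439 mol, n(C6H5COO-) = 0.246 mol.
pKa = −log(6.7 × 10^-5) = 4.174
pH = pKa + log([A⁻]/[HA]) = 4.174 + log(0.246/0.439) = 4.174 -0.252

pH = 3.92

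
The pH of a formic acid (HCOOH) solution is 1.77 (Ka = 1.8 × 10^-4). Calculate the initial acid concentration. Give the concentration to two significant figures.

C₀ = 1.6 M

[H+] = 10^(-1.77) = 1.70 × 10^-2 M = x
Ka = x²/(C₀ − x) ⇒ C₀ = x + x²/Ka
C₀ = 1.70 × 10^-2 + (1.70 × 10^-2)²/(1.8 × 10^-4) = 1.62 M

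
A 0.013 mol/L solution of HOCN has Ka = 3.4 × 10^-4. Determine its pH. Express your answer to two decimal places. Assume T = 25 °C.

HOCN ⇌ OCN- + H+
From the ICE table, Ka = [H+]²/(0.013 − [H+]) = 3.4 × 10^-4.
Here C₀/Ka ≈ 38.2, so the small-[H+] approximation fails. Use the quadratic:
[H+] = [−0.00034 + √(0.00034² + 1.77e-05)]/2 = 1.94 × 10^-3 M
pH = −log[H+] = −log(1.94 × 10^-3) = 2.71

pH = 2.71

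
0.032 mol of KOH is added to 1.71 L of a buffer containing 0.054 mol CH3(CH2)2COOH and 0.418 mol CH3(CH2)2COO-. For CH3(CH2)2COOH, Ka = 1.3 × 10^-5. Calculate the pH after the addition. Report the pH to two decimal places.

pH = 6.20

After neutralization: n(CH3(CH2)2COOH) = 0.022 mol, n(CH3(CH2)2COO-) = 0.45 mol.
pKa = −log(1.3 × 10^-5) = 4.886
Henderson–Hasselbalch with mole ratio 0.45/0.022: pH = 4.886 + (+1.311)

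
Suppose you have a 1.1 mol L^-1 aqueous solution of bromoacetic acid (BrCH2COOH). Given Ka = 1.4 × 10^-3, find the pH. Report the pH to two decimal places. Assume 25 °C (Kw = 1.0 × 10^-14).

BrCH2COOH ⇌ BrCH2COO- + H+
Ka = [H+]²/(1.1 − [H+]) = 1.4 × 10^-3
Since Ka ≪ C₀, [H+] ≈ √(Ka·C₀) = 3.92 × 10^-2 M.
pH = −log(3.92 × 10^-2) = 1.41

pH = 1.41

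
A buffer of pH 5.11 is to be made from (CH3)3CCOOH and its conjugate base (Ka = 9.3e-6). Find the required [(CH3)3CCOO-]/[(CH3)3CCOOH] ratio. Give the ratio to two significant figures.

ratio = 1.2

pKa = -log(9.3 × 10^-6) = 5.032
pH = pKa + log(r) ⇒ log(r) = 5.11 − 5.032 = +0.078
r = [(CH3)3CCOO-]/[(CH3)3CCOOH] = 10^(+0.078) = 1.2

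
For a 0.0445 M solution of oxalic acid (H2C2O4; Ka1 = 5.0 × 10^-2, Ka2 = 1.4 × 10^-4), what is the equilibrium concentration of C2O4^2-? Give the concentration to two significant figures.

First ionization gives [H+] ≈ [HC2O4-] = 2.84 × 10^-2 M.
Second step: Ka2 = [H+][C2O4^2-]/[HC2O4-] ≈ [C2O4^2-] (since [H+] ≈ [HC2O4-]).
So [C2O4^2-] ≈ Ka2.

1.4 × 10^-4 M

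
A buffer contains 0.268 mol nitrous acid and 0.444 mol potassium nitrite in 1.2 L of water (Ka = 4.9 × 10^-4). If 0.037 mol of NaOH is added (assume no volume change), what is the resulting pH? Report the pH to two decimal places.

OH- converts HNO2 to NO2-: HNO2 → 0.231 mol, NO2- → 0.481 mol.
pKa = −log(4.9 × 10^-4) = 3.310
pH = pKa + log(n_NO2-/n_HNO2) = 3.310 + log(0.481/0.231) = 3.310 + (+0.319)

pH = 3.63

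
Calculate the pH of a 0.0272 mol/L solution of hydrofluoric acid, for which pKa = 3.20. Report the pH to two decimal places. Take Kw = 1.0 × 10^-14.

pH = 2.42

HF ⇌ F- + H+
Ka = 10^(−3.20) = 6.31 × 10^-4
Ka = [H+]²/(0.0272 − [H+]) = 6.31 × 10^-4
The 5% rule fails; solving [H+]² + Ka·[H+] − Ka·C₀ = 0 exactly:
[H+] = (−Ka + √(Ka² + 4·Ka·C₀))/2 = 3.84 × 10^-3 M
pH = −log(3.84 × 10^-3) = 2.42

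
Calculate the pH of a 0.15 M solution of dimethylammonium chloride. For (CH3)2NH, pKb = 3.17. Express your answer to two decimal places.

pH = 5.83

(CH3)2NH2+ is the conjugate acid of the weak base (CH3)2NH.
Kb = 10^(−3.17) = 6.76 × 10^-4
Ka = Kw/Kb = 1.0×10^-14 / 6.76 × 10^-4 = 1.48 × 10^-11
Ka = [H+]²/(0.15 − [H+]) = 1.48 × 10^-11
Neglecting [H+] in the denominator: [H+] = √(1.48 × 10^-11 × 0.15) = 1.49 × 10^-6 M
pH = −log(1.49 × 10^-6) = 5.83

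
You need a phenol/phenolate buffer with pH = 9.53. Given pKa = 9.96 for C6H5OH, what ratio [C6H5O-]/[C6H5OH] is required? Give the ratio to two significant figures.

ratio = 0.37

pH = pKa + log(r) ⇒ log(r) = 9.53 − 9.96 = -0.43
r = [C6H5O-]/[C6H5OH] = 10^(-0.43) = 0.372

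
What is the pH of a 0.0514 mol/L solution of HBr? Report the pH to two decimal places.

HBr is a strong acid and dissociates completely, so [H+] = 0.0514 M.
pH = -log(0.0514) = 1.29

pH = 1.29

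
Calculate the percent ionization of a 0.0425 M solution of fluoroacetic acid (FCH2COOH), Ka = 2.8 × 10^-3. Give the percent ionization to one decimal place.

FCH2COOH ⇌ FCH2COO- + H+; let x = [H+] at equilibrium.
Solve x² + 0.0028x − 0.000119 = 0 → x = 9.60 × 10^-3 M
Fraction ionized = 9.60 × 10^-3 / 0.0425 = 0.2259 → 22.6%

22.6%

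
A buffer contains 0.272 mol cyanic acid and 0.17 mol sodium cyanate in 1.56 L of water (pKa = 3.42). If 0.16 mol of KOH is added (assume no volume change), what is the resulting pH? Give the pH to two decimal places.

OH- converts HOCN to OCN-: HOCN → 0.112 mol, OCN- → 0.33 mol.
pH = pKa + log(n_OCN-/n_HOCN) = 3.42 + log(0.33/0.112) = 3.42 + (+0.469)

pH = 3.89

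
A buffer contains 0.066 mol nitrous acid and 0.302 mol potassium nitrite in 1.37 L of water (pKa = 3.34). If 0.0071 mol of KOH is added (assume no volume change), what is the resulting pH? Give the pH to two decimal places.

After neutralization: n(HNO2) = 0.0589 mol, n(NO2-) = 0.309 mol.
pH = pKa + log(n_NO2-/n_HNO2) = 3.34 + log(0.309/0.0589) = 3.34 + (+0.720)

pH = 4.06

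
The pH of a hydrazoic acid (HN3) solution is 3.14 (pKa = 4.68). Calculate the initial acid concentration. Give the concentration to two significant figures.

[H+] = 10^(-3.14) = 7.24 × 10^-4 M = x
Ka = 10^(−4.68) = 2.09 × 10^-5
Ka = x²/(C₀ − x) ⇒ C₀ = x + x²/Ka
C₀ = 7.24 × 10^-4 + (7.24 × 10^-4)²/(2.09 × 10^-5) = 2.58 × 10^-2 M

C₀ = 2.6 × 10^-2 M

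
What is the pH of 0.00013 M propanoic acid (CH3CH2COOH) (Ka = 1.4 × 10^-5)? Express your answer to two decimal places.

CH3CH2COOH ⇌ CH3CH2COO- + H+
Ka = [H+]²/(0.00013 − [H+]) = 1.4 × 10^-5
The 5% rule fails; solving [H+]² + Ka·[H+] − Ka·C₀ = 0 exactly:
[H+] = [−1.4e-05 + √(1.4e-05² + 7.28e-09)]/2 = 3.62 × 10^-5 M
pH = −log[H+] = −log(3.62 × 10^-5) = 4.44

pH = 4.44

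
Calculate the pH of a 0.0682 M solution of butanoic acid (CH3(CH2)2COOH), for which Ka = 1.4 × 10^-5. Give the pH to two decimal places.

CH3(CH2)2COOH ⇌ CH3(CH2)2COO- + H+
From the ICE table, Ka = [H+]²/(0.0682 − [H+]) = 1.4 × 10^-5.
Neglecting [H+] in the denominator: [H+] = √(1.4 × 10^-5 × 0.0682) = 9.77 × 10^-4 M
Check: 1.4% ionized — well under 5%, approximation valid.
pH = −log(9.77 × 10^-4) = 3.01

pH = 3.01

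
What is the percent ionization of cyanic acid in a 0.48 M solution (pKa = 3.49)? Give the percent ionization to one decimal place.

HOCN ⇌ OCN- + H+; let x = [H+] at equilibrium.
Ka = 10^(−3.49) = 3.24 × 10^-4
x ≈ √(Ka·C₀) = √(3.24 × 10^-4 × 0.48) = 1.25 × 10^-2 M
% ionization = x/C₀ × 100% = 1.25 × 10^-2/0.48 × 100% = 2.6%

2.6%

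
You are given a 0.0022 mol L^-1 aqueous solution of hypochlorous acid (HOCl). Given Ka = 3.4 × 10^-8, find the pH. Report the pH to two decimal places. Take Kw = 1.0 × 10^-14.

HOCl ⇌ OCl- + H+
Ka = [H+]²/(0.0022 − [H+]) = 3.4 × 10^-8
Neglecting [H+] in the denominator: [H+] = √(3.4 × 10^-8 × 0.0022) = 8.65 × 10^-6 M
pH = −log[H+] = −log(8.65 × 10^-6) = 5.06

pH = 5.06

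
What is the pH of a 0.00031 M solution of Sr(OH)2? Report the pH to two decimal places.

pH = 10.79

Sr(OH)2 is a strong base (each formula unit releases 2 OH-); [OH-] = 0.00062 M.
pOH = -log(0.00062) = 3.21
pH = 14.00 - 3.21 = 10.79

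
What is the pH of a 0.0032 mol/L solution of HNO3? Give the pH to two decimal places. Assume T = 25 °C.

pH = 2.49

HNO3 is a strong acid and dissociates completely, so [H+] = 0.0032 M.
pH = -log(0.0032) = 2.49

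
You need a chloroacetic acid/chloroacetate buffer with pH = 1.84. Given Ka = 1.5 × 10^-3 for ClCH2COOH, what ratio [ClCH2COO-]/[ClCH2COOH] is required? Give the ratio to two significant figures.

ratio = 0.10

pKa = -log(1.5 × 10^-3) = 2.824
pH = pKa + log(r) ⇒ log(r) = 1.84 − 2.824 = -0.984
r = [ClCH2COO-]/[ClCH2COOH] = 10^(-0.984) = 0.104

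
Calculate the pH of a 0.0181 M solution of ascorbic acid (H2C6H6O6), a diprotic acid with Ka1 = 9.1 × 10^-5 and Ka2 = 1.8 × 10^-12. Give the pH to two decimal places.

Ka1 ≫ Ka2, so treat the first dissociation as the only significant source of H+.
Ka1 = x²/(0.0181 − x) = 9.1 × 10^-5
Solving the quadratic: x = (−Ka1 + √(Ka1² + 4·Ka1·C₀))/2 = 1.24 × 10^-3 M
pH = −log(1.24 × 10^-3) = 2.91

pH = 2.91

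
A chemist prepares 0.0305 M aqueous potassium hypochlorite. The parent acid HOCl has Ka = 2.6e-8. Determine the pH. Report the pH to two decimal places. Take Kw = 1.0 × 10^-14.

pH = 10.03

OCl- is the conjugate base of the weak acid HOCl.
Kb = Kw/Ka = 1.0×10^-14 / 2.6 × 10^-8 = 3.85 × 10^-7
Kb = [OH-]²/(0.0305 − [OH-]) = 3.85 × 10^-7
Neglecting [OH-] in the denominator: [OH-] = √(3.85 × 10^-7 × 0.0305) = 1.08 × 10^-4 M
([OH-]/C₀ = 0.36% < 5%, so the approximation holds.)
pOH = −log(1.08 × 10^-4) = 3.97; pH = 14.00 − 3.97 = 10.03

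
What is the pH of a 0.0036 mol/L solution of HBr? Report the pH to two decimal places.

pH = 2.44

HBr is a strong acid and dissociates completely, so [H+] = 0.0036 M.
pH = -log(0.0036) = 2.44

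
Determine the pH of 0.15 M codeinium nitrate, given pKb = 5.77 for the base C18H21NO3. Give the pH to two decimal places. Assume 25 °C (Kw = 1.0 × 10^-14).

C18H22NO3+ is the conjugate acid of the weak base C18H21NO3.
Kb = 10^(−5.77) = 1.70 × 10^-6
Ka = Kw/Kb = 1.0×10^-14 / 1.70 × 10^-6 = 5.88 × 10^-9
Ka = [H+]²/(0.15 − [H+]) = 5.88 × 10^-9
Neglecting [H+] in the denominator: [H+] = √(5.88 × 10^-9 × 0.15) = 2.97 × 10^-5 M
Check: 0.02% ionized — well under 5%, approximation valid.
pH = −log[H+] = −log(2.97 × 10^-5) = 4.53

pH = 4.53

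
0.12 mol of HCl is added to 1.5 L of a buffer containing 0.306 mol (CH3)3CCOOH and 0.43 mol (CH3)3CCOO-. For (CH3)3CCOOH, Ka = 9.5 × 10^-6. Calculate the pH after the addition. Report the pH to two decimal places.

pH = 4.88

Added H+ converts (CH3)3CCOO- to (CH3)3CCOOH: (CH3)3CCOOH → 0.426 mol, (CH3)3CCOO- → 0.31 mol.
pKa = −log(9.5 × 10^-6) = 5.022
Henderson–Hasselbalch with mole ratio 0.31/0.426: pH = 5.022 + (-0.138)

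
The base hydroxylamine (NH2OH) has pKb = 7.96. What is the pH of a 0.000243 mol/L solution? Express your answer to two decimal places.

NH2OH + H2O ⇌ NH3OH+ + OH-
Kb = 10^(−7.96) = 1.10 × 10^-8
From the ICE table, Kb = [OH-]²/(0.000243 − [OH-]) = 1.10 × 10^-8.
Since Kb ≪ C₀, [OH-] ≈ √(Kb·C₀) = 1.63 × 10^-6 M.
pOH = 5.79, so pH = 14.00 − pOH = 8.21

pH = 8.21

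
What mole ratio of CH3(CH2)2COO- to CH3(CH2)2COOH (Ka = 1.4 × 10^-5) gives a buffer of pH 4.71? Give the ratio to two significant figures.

ratio = 0.72

pKa = -log(1.4 × 10^-5) = 4.854
pH = pKa + log(r) ⇒ log(r) = 4.71 − 4.854 = -0.144
r = [CH3(CH2)2COO-]/[CH3(CH2)2COOH] = 10^(-0.144) = 0.718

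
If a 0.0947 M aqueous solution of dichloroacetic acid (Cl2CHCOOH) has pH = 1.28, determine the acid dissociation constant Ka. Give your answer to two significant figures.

[H+] = 10^(-1.28) = 5.25 × 10^-2 M
At equilibrium [HA] = 0.0947 − 5.25 × 10^-2 = 4.22 × 10^-2 M
Ka = [H+][A-]/[HA] = (5.25 × 10^-2)² / 4.22 × 10^-2 = 6.5 × 10^-2

Ka = 6.5 × 10^-2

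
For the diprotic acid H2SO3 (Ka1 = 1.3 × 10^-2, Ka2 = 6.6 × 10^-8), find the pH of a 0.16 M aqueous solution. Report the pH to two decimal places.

Ka1 ≫ Ka2, so treat the first dissociation as the only significant source of H+.
Ka1 = x²/(0.16 − x) = 1.3 × 10^-2
Solving the quadratic: x = (−Ka1 + √(Ka1² + 4·Ka1·C₀))/2 = 3.96 × 10^-2 M
pH = −log(3.96 × 10^-2) = 1.40

pH = 1.40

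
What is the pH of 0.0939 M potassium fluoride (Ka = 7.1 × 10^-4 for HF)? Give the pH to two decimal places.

F- is the conjugate base of the weak acid HF.
Kb = Kw/Ka = 1.0×10^-14 / 7.1 × 10^-4 = 1.41 × 10^-11
From the ICE table, Kb = [OH-]²/(0.0939 − [OH-]) = 1.41 × 10^-11.
Neglecting [OH-] in the denominator: [OH-] = √(1.41 × 10^-11 × 0.0939) = 1.15 × 10^-6 M
pOH = 5.94, so pH = 14.00 − pOH = 8.06

pH = 8.06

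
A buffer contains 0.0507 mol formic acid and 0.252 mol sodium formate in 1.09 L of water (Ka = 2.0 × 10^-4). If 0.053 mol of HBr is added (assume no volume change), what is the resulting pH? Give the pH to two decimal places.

Added H+ converts HCOO- to HCOOH: HCOOH → 0.104 mol, HCOO- → 0.199 mol.
pKa = −log(2.0 × 10^-4) = 3.699
pH = pKa + log(n_HCOO-/n_HCOOH) = 3.699 + log(0.199/0.104) = 3.699 + (+0.282)

pH = 3.98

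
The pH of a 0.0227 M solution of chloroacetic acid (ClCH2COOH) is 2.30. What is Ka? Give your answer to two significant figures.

Ka = 1.4 × 10^-3

[H+] = 10^(-2.30) = 5.01 × 10^-3 M
At equilibrium [HA] = 0.0227 − 5.01 × 10^-3 = 1.77 × 10^-2 M
Ka = [H+][A-]/[HA] = (5.01 × 10^-3)² / 1.77 × 10^-2 = 1.4 × 10^-3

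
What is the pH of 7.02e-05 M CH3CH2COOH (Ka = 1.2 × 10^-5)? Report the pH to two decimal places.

pH = 4.63

CH3CH2COOH ⇌ CH3CH2COO- + H+
Ka = [H+]²/(7.02e-05 − [H+]) = 1.2 × 10^-5
Here C₀/Ka ≈ 5.85, so the small-[H+] approximation fails. Use the quadratic:
[H+] = [−1.2e-05 + √(1.2e-05² + 3.37e-09)]/2 = 2.36 × 10^-5 M
pH = −log(2.36 × 10^-5) = 4.63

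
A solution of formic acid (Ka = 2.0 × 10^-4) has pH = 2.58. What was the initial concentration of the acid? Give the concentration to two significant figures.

C₀ = 3.7 × 10^-2 M

[H+] = 10^(-2.58) = 2.63 × 10^-3 M = x
Ka = x²/(C₀ − x) ⇒ C₀ = x + x²/Ka
C₀ = 2.63 × 10^-3 + (2.63 × 10^-3)²/(2.0 × 10^-4) = 3.72 × 10^-2 M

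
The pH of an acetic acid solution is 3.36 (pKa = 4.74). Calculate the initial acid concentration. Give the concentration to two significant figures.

C₀ = 1.1 × 10^-2 M

[H+] = 10^(-3.36) = 4.37 × 10^-4 M = x
Ka = 10^(−4.74) = 1.82 × 10^-5
Ka = x²/(C₀ − x) ⇒ C₀ = x + x²/Ka
C₀ = 4.37 × 10^-4 + (4.37 × 10^-4)²/(1.82 × 10^-5) = 1.09 × 10^-2 M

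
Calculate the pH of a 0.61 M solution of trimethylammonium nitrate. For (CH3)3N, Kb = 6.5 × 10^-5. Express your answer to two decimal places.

(CH3)3NH+ is the conjugate acid of the weak base (CH3)3N.
Ka = Kw/Kb = 1.0×10^-14 / 6.5 × 10^-5 = 1.54 × 10^-10
From the ICE table, Ka = [H+]²/(0.61 − [H+]) = 1.54 × 10^-10.
Neglecting [H+] in the denominator: [H+] = √(1.54 × 10^-10 × 0.61) = 9.69 × 10^-6 M
([H+]/C₀ = 0.0016% < 5%, so the approximation holds.)
pH = −log[H+] = −log(9.69 × 10^-6) = 5.01

pH = 5.01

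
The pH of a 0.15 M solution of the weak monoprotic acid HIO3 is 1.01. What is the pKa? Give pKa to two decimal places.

pKa = 0.74

[H+] = 10^(-1.01) = 9.77 × 10^-2 M
At equilibrium [HA] = 0.15 − 9.77 × 10^-2 = 5.23 × 10^-2 M
Ka = [H+][A-]/[HA] = (9.77 × 10^-2)² / 5.23 × 10^-2 = 1.83 × 10^-1
pKa = -log(1.83 × 10^-1) = 0.74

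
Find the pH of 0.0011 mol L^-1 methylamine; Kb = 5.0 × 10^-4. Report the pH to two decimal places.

CH3NH2 + H2O ⇌ CH3NH3+ + OH-
Kb = [OH-]²/(0.0011 − [OH-]) = 5.0 × 10^-4
Here C₀/Kb ≈ 2.2, so the small-[OH-] approximation fails. Use the quadratic:
[OH-] = (−Kb + √(Kb² + 4·Kb·C₀))/2 = 5.33 × 10^-4 M
pOH = 3.27, so pH = 14.00 − pOH = 10.73

pH = 10.73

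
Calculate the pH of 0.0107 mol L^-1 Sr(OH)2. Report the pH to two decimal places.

pH = 12.33

Sr(OH)2 is a strong base (each formula unit releases 2 OH-); [OH-] = 0.0214 M.
pOH = -log(0.0214) = 1.67
pH = 14.00 - 1.67 = 12.33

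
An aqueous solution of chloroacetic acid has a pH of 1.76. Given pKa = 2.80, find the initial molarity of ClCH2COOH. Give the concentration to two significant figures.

C₀ = 2.1 × 10^-1 M

[H+] = 10^(-1.76) = 1.74 × 10^-2 M = x
Ka = 10^(−2.80) = 1.58 × 10^-3
Ka = x²/(C₀ − x) ⇒ C₀ = x + x²/Ka
C₀ = 1.74 × 10^-2 + (1.74 × 10^-2)²/(1.58 × 10^-3) = 2.09 × 10^-1 M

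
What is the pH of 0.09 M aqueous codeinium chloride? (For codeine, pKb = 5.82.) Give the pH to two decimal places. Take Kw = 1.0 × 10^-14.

pH = 4.61

C18H22NO3+ is the conjugate acid of the weak base C18H21NO3.
Kb = 10^(−5.82) = 1.51 × 10^-6
Ka = Kw/Kb = 1.0×10^-14 / 1.51 × 10^-6 = 6.62 × 10^-9
From the ICE table, Ka = x²/(0.09 − x) = 6.62 × 10^-9.
Neglecting x in the denominator: x = √(6.62 × 10^-9 × 0.09) = 2.44 × 10^-5 M
pH = −log(2.44 × 10^-5) = 4.61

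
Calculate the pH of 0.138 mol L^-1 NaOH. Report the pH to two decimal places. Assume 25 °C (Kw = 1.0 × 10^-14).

NaOH is a strong base; [OH-] = 0.138 M.
pOH = -log(0.138) = 0.86
pH = 14.00 - 0.86 = 13.14

pH = 13.14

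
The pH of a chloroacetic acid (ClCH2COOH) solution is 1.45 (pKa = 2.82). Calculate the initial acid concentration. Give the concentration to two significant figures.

[H+] = 10^(-1.45) = 3.55 × 10^-2 M = x
Ka = 10^(−2.82) = 1.51 × 10^-3
Ka = x²/(C₀ − x) ⇒ C₀ = x + x²/Ka
C₀ = 3.55 × 10^-2 + (3.55 × 10^-2)²/(1.51 × 10^-3) = 8.70 × 10^-1 M

C₀ = 8.7 × 10^-1 M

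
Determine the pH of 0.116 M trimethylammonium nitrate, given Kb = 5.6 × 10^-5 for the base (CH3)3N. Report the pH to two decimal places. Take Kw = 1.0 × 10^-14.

(CH3)3NH+ is the conjugate acid of the weak base (CH3)3N.
Ka = Kw/Kb = 1.0×10^-14 / 5.6 × 10^-5 = 1.79 × 10^-10
From the ICE table, Ka = x²/(0.116 − x) = 1.79 × 10^-10.
Since Ka ≪ C₀, x ≈ √(Ka·C₀) = 4.56 × 10^-6 M.
Check: 0.0039% ionized — well under 5%, approximation valid.
pH = −log[H+] = −log(4.56 × 10^-6) = 5.34

pH = 5.34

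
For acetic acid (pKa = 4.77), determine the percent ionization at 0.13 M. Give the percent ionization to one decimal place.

CH3COOH ⇌ CH3COO- + H+; let x = [H+] at equilibrium.
Ka = 10^(−4.77) = 1.70 × 10^-5
x ≈ √(Ka·C₀) = √(1.70 × 10^-5 × 0.13) = 1.49 × 10^-3 M
% ionization = x/C₀ × 100% = 1.49 × 10^-3/0.13 × 100% = 1.1%

1.1%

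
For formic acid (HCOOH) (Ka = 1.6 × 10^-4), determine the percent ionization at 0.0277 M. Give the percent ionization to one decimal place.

7.3%

HCOOH ⇌ HCOO- + H+; let x = [H+] at equilibrium.
Ka = x²/(C₀ − x); solving the quadratic gives x = 2.03 × 10^-3 M.
% ionization = x/C₀ × 100% = 2.03 × 10^-3/0.0277 × 100% = 7.3%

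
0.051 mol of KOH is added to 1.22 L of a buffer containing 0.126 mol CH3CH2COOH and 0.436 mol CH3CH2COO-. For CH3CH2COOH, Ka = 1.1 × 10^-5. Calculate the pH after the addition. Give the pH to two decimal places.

After neutralization: n(CH3CH2COOH) = 0.075 mol, n(CH3CH2COO-) = 0.487 mol.
pKa = −log(1.1 × 10^-5) = 4.959
pH = pKa + log([A⁻]/[HA]) = 4.959 + log(0.487/0.075) = 4.959 +0.812

pH = 5.77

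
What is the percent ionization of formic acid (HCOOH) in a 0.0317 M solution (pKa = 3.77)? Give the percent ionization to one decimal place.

HCOOH ⇌ HCOO- + H+; let x = [H+] at equilibrium.
Ka = 10^(−3.77) = 1.70 × 10^-4
Solve x² + 0.00017x − 5.39e-06 = 0 → x = 2.24 × 10^-3 M
Fraction ionized = 2.24 × 10^-3 / 0.0317 = 0.0707 → 7.1%

7.1%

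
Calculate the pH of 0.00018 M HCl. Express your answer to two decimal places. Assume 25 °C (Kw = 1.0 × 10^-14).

pH = 3.74

HCl is a strong acid and dissociates completely, so [H+] = 0.00018 M.
pH = -log(0.00018) = 3.74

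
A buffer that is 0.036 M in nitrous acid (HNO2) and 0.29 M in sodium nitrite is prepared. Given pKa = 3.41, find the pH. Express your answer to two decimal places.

Henderson–Hasselbalch: pH = pKa + log([NO2-]/[HNO2]) = 3.41 + log(0.29/0.036)
pH = 3.41 + (+0.906) = 4.32

pH = 4.32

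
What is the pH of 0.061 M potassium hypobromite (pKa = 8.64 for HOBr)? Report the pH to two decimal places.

OBr- is the conjugate base of the weak acid HOBr.
Ka = 10^(−8.64) = 2.29 × 10^-9
Kb = Kw/Ka = 1.0×10^-14 / 2.29 × 10^-9 = 4.37 × 10^-6
Kb = x²/(0.061 − x) = 4.37 × 10^-6
Assume x ≪ 0.061: x ≈ √(4.37 × 10^-6 × 0.061) = 5.16 × 10^-4 M
(x/C₀ = 0.85% < 5%, so the approximation holds.)
pOH = 3.29, so pH = 14.00 − pOH = 10.71

pH = 10.71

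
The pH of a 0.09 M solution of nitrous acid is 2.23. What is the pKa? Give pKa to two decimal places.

pKa = 3.38

[H+] = 10^(-2.23) = 5.89 × 10^-3 M
At equilibrium [HA] = 0.09 − 5.89 × 10^-3 = 8.41 × 10^-2 M
Ka = [H+][A-]/[HA] = (5.89 × 10^-3)² / 8.41 × 10^-2 = 4.13 × 10^-4
pKa = -log(4.13 × 10^-4) = 3.38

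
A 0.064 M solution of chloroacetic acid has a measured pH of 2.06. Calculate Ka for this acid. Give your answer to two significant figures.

Ka = 1.4 × 10^-3

[H+] = 10^(-2.06) = 8.71 × 10^-3 M
At equilibrium [HA] = 0.064 − 8.71 × 10^-3 = 5.53 × 10^-2 M
Ka = [H+][A-]/[HA] = (8.71 × 10^-3)² / 5.53 × 10^-2 = 1.4 × 10^-3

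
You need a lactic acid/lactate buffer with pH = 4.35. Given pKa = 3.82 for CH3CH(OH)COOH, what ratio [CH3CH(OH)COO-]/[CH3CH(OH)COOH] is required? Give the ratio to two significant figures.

ratio = 3.4

pH = pKa + log(r) ⇒ log(r) = 4.35 − 3.82 = +0.53
r = [CH3CH(OH)COO-]/[CH3CH(OH)COOH] = 10^(+0.53) = 3.39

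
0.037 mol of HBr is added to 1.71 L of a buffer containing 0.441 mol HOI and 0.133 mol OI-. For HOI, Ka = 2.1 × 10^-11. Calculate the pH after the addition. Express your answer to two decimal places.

pH = 9.98

After neutralization: n(HOI) = 0.478 mol, n(OI-) = 0.096 mol.
pKa = −log(2.1 × 10^-11) = 10.678
pH = pKa + log(n_OI-/n_HOI) = 10.678 + log(0.096/0.478) = 10.678 + (-0.697)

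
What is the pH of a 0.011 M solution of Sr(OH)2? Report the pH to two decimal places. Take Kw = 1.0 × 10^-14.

Sr(OH)2 is a strong base (each formula unit releases 2 OH-); [OH-] = 0.022 M.
pOH = -log(0.022) = 1.66
pH = 14.00 - 1.66 = 12.34

pH = 12.34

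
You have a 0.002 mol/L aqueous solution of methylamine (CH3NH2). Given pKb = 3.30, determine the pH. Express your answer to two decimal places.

pH = 10.89

CH3NH2 + H2O ⇌ CH3NH3+ + OH-
Kb = 10^(−3.30) = 5.01 × 10^-4
Let x = [OH-] at equilibrium. Kb = x²/(0.002 − x).
Here C₀/Kb ≈ 3.99, so the small-x approximation fails. Use the quadratic:
x = (−Kb + √(Kb² + 4·Kb·C₀))/2 = 7.81 × 10^-4 M
pOH = −log(7.81 × 10^-4) = 3.11; pH = 14.00 − 3.11 = 10.89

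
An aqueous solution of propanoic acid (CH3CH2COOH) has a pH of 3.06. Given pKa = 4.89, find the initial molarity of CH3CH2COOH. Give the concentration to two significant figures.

C₀ = 6.0 × 10^-2 M

[H+] = 10^(-3.06) = 8.71 × 10^-4 M = x
Ka = 10^(−4.89) = 1.29 × 10^-5
Ka = x²/(C₀ − x) ⇒ C₀ = x + x²/Ka
C₀ = 8.71 × 10^-4 + (8.71 × 10^-4)²/(1.29 × 10^-5) = 5.97 × 10^-2 M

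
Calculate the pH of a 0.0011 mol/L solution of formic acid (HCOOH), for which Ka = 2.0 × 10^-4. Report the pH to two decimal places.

pH = 3.42

HCOOH ⇌ HCOO- + H+
Let x = [H+] at equilibrium. Ka = x²/(0.0011 − x).
The 5% rule fails; solving x² + Ka·x − Ka·C₀ = 0 exactly:
x = [−0.0002 + √(0.0002² + 8.8e-07)]/2 = 3.80 × 10^-4 M
pH = −log(3.80 × 10^-4) = 3.42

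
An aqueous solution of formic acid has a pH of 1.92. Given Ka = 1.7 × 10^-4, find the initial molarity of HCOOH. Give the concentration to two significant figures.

C₀ = 8.6 × 10^-1 M

[H+] = 10^(-1.92) = 1.20 × 10^-2 M = x
Ka = x²/(C₀ − x) ⇒ C₀ = x + x²/Ka
C₀ = 1.20 × 10^-2 + (1.20 × 10^-2)²/(1.7 × 10^-4) = 8.59 × 10^-1 M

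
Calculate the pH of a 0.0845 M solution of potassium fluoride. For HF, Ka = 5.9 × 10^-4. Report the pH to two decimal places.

pH = 8.08

F- is the conjugate base of the weak acid HF.
Kb = Kw/Ka = 1.0×10^-14 / 5.9 × 10^-4 = 1.69 × 10^-11
From the ICE table, Kb = x²/(0.0845 − x) = 1.69 × 10^-11.
Assume x ≪ 0.0845: x ≈ √(1.69 × 10^-11 × 0.0845) = 1.20 × 10^-6 M
Check: 0.0014% ionized — well under 5%, approximation valid.
pOH = 5.92, so pH = 14.00 − pOH = 8.08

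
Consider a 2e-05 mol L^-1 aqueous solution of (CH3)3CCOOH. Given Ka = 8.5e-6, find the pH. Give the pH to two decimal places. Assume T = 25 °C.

pH = 5.02

(CH3)3CCOOH ⇌ (CH3)3CCOO- + H+
From the ICE table, Ka = [H+]²/(2e-05 − [H+]) = 8.5 × 10^-6.
The 5% rule fails; solving [H+]² + Ka·[H+] − Ka·C₀ = 0 exactly:
[H+] = [−8.5e-06 + √(8.5e-06² + 6.8e-10)]/2 = 9.46 × 10^-6 M
pH = −log(9.46 × 10^-6) = 5.02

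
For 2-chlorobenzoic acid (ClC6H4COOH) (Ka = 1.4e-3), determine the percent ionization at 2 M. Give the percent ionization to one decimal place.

ClC6H4COOH ⇌ ClC6H4COO- + H+; let x = [H+] at equilibrium.
x ≈ √(Ka·C₀) = √(1.4 × 10^-3 × 2) = 5.29 × 10^-2 M
% ionization = x/C₀ × 100% = 5.29 × 10^-2/2 × 100% = 2.6%

2.6%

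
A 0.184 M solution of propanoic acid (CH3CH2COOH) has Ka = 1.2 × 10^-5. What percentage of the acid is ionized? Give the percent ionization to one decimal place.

0.8%

CH3CH2COOH ⇌ CH3CH2COO- + H+; let x = [H+] at equilibrium.
x ≈ √(Ka·C₀) = √(1.2 × 10^-5 × 0.184) = 1.49 × 10^-3 M
% ionization = x/C₀ × 100% = 1.49 × 10^-3/0.184 × 100% = 0.8%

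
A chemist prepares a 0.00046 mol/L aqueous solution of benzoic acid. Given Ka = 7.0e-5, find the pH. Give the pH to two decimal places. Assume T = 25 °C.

pH = 3.83

C6H5COOH ⇌ C6H5COO- + H+
Let x = [H+] at equilibrium. Ka = x²/(0.00046 − x).
The 5% rule fails; solving x² + Ka·x − Ka·C₀ = 0 exactly:
x = [−7e-05 + √(7e-05² + 1.29e-07)]/2 = 1.48 × 10^-4 M
pH = −log[H+] = −log(1.48 × 10^-4) = 3.83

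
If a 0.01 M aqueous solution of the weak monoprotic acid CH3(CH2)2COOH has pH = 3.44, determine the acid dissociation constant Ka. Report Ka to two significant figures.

[H+] = 10^(-3.44) = 3.63 × 10^-4 M
At equilibrium [HA] = 0.01 − 3.63 × 10^-4 = 9.64 × 10^-3 M
Ka = [H+][A-]/[HA] = (3.63 × 10^-4)² / 9.64 × 10^-3 = 1.4 × 10^-5

Ka = 1.4 × 10^-5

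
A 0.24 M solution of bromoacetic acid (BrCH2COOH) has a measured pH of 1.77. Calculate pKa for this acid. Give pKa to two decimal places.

[H+] = 10^(-1.77) = 1.70 × 10^-2 M
At equilibrium [HA] = 0.24 − 1.70 × 10^-2 = 2.23 × 10^-1 M
Ka = [H+][A-]/[HA] = (1.70 × 10^-2)² / 2.23 × 10^-1 = 1.30 × 10^-3
pKa = -log(1.30 × 10^-3) = 2.89

pKa = 2.89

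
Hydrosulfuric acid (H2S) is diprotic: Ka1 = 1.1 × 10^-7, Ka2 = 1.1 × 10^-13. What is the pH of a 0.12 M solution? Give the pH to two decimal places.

pH = 3.94

Since Ka1 ≫ Ka2, the first ionization dominates [H+].
Ka1 = x²/(0.12 − x) = 1.1 × 10^-7
x ≈ √(1.1 × 10^-7 × 0.12) = 1.15 × 10^-4 M
pH = −log(1.15 × 10^-4) = 3.94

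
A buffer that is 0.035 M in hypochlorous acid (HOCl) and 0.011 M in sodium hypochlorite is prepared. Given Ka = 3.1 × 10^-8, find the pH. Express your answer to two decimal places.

pKa = −log(3.1 × 10^-8) = 7.509
pH = pKa + log([A⁻]/[HA]) = 7.509 + log(0.011/0.035)
pH = 7.509 + (-0.503) = 7.01

pH = 7.01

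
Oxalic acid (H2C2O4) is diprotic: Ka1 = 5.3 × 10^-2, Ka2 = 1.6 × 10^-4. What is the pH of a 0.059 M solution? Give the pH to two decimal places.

pH = 1.45

Since Ka1 ≫ Ka2, the first ionization dominates [H+].
Ka1 = x²/(0.059 − x) = 5.3 × 10^-2
Solving the quadratic: x = (−Ka1 + √(Ka1² + 4·Ka1·C₀))/2 = 3.54 × 10^-2 M
pH = −log(3.54 × 10^-2) = 1.45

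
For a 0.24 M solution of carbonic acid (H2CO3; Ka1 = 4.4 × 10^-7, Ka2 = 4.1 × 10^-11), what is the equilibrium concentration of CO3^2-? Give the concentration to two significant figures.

4.1 × 10^-11 M

First ionization gives [H+] ≈ [HCO3-] = 3.25 × 10^-4 M.
Second step: Ka2 = [H+][CO3^2-]/[HCO3-] ≈ [CO3^2-] (since [H+] ≈ [HCO3-]).
So [CO3^2-] ≈ Ka2.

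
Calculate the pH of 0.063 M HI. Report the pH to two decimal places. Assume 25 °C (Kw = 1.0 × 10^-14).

pH = 1.20

HI is a strong acid and dissociates completely, so [H+] = 0.063 M.
pH = -log(0.063) = 1.20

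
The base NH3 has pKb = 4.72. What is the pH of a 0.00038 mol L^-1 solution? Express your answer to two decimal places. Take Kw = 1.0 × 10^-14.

pH = 9.88

NH3 + H2O ⇌ NH4+ + OH-
Kb = 10^(−4.72) = 1.91 × 10^-5
From the ICE table, Kb = [OH-]²/(0.00038 − [OH-]) = 1.91 × 10^-5.
The 5% rule fails; solving [OH-]² + Kb·[OH-] − Kb·C₀ = 0 exactly:
[OH-] = [−1.91e-05 + √(1.91e-05² + 2.9e-08)]/2 = 7.62 × 10^-5 M
pOH = −log(7.62 × 10^-5) = 4.12; pH = 14.00 − 4.12 = 9.88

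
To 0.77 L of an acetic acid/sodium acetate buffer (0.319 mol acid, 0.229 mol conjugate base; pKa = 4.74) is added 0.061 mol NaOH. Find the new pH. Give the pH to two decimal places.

pH = 4.79

After neutralization: n(CH3COOH) = 0.258 mol, n(CH3COO-) = 0.29 mol.
pH = pKa + log([A⁻]/[HA]) = 4.74 + log(0.29/0.258) = 4.74 +0.051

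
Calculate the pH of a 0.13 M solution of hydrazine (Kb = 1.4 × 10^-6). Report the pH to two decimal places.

N2H4 + H2O ⇌ N2H5+ + OH-
From the ICE table, Kb = x²/(0.13 − x) = 1.4 × 10^-6.
Neglecting x in the denominator: x = √(1.4 × 10^-6 × 0.13) = 4.27 × 10^-4 M
(x/C₀ = 0.33% < 5%, so the approximation holds.)
pOH = −log(4.27 × 10^-4) = 3.37; pH = 14.00 − 3.37 = 10.63

pH = 10.63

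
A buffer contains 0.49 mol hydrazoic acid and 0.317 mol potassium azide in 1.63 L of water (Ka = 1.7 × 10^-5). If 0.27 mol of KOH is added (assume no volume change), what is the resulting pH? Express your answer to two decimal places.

OH- converts HN3 to N3-: HN3 → 0.22 mol, N3- → 0.587 mol.
pKa = −log(1.7 × 10^-5) = 4.770
Henderson–Hasselbalch with mole ratio 0.587/0.22: pH = 4.770 + (+0.426)

pH = 5.20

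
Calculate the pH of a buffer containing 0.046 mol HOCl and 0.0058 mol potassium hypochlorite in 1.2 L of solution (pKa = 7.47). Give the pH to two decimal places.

pH = 6.57

pH = pKa + log([A⁻]/[HA]) = 7.47 + log(0.0058/0.046)
pH = 7.47 + (-0.899) = 6.57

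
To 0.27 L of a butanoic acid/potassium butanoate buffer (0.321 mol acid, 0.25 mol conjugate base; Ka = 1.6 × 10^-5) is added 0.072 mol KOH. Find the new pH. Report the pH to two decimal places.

pH = 4.91

OH- converts CH3(CH2)2COOH to CH3(CH2)2COO-: CH3(CH2)2COOH → 0.249 mol, CH3(CH2)2COO- → 0.322 mol.
pKa = −log(1.6 × 10^-5) = 4.796
pH = pKa + log([A⁻]/[HA]) = 4.796 + log(0.322/0.249) = 4.796 +0.112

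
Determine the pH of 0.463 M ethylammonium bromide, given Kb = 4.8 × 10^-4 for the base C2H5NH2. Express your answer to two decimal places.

pH = 5.51

C2H5NH3+ is the conjugate acid of the weak base C2H5NH2.
Ka = Kw/Kb = 1.0×10^-14 / 4.8 × 10^-4 = 2.08 × 10^-11
Ka = x²/(0.463 − x) = 2.08 × 10^-11
Assume x ≪ 0.463: x ≈ √(2.08 × 10^-11 × 0.463) = 3.10 × 10^-6 M
(x/C₀ = 0.00067% < 5%, so the approximation holds.)
pH = −log[H+] = −log(3.10 × 10^-6) = 5.51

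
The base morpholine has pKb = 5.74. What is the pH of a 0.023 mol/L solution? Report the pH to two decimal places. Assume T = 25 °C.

C4H8ONH + H2O ⇌ C4H8ONH2+ + OH-
Kb = 10^(−5.74) = 1.82 × 10^-6
From the ICE table, Kb = x²/(0.023 − x) = 1.82 × 10^-6.
Neglecting x in the denominator: x = √(1.82 × 10^-6 × 0.023) = 2.05 × 10^-4 M
pOH = −log(2.05 × 10^-4) = 3.69; pH = 14.00 − 3.69 = 10.31

pH = 10.31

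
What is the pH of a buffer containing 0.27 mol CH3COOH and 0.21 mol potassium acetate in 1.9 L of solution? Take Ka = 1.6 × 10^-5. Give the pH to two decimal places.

pH = 4.69

pKa = −log(1.6 × 10^-5) = 4.796
pH = pKa + log([A⁻]/[HA]) = 4.796 + log(0.21/0.27)
pH = 4.796 + (-0.109) = 4.69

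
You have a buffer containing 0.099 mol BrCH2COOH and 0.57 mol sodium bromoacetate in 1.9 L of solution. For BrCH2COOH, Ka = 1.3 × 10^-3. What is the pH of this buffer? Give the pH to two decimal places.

pKa = −log(1.3 × 10^-3) = 2.886
Using pH = pKa + log([base]/[acid]) with [base]/[acid] = 0.57/0.099:
pH = 2.886 + (+0.760) = 3.65

pH = 3.65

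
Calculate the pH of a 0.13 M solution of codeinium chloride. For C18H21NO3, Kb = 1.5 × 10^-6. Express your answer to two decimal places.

C18H22NO3+ is the conjugate acid of the weak base C18H21NO3.
Ka = Kw/Kb = 1.0×10^-14 / 1.5 × 10^-6 = 6.67 × 10^-9
Ka = [H+]²/(0.13 − [H+]) = 6.67 × 10^-9
Neglecting [H+] in the denominator: [H+] = √(6.67 × 10^-9 × 0.13) = 2.94 × 10^-5 M
pH = −log(2.94 × 10^-5) = 4.53

pH = 4.53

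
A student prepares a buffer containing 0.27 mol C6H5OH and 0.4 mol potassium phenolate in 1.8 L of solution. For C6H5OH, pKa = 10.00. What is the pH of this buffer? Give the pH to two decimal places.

pH = 10.17

Henderson–Hasselbalch: pH = pKa + log([C6H5O-]/[C6H5OH]) = 10.00 + log(0.4/0.27)
pH = 10.00 + (+0.171) = 10.17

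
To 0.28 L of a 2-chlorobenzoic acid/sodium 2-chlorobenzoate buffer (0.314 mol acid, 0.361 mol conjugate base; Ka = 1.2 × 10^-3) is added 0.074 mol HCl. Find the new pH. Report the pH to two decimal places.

After neutralization: n(ClC6H4COOH) = 0.388 mol, n(ClC6H4COO-) = 0.287 mol.
pKa = −log(1.2 × 10^-3) = 2.921
Henderson–Hasselbalch with mole ratio 0.287/0.388: pH = 2.921 + (-0.131)

pH = 2.79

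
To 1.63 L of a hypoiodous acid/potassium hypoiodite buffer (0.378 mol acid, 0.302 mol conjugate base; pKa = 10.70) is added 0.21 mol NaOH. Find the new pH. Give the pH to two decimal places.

OH- converts HOI to OI-: HOI → 0.168 mol, OI- → 0.512 mol.
Henderson–Hasselbalch with mole ratio 0.512/0.168: pH = 10.70 + (+0.484)

pH = 11.18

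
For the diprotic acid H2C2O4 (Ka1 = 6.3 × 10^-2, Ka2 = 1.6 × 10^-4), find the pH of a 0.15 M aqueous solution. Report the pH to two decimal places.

Since Ka1 ≫ Ka2, the first ionization dominates [H+].
Ka1 = x²/(0.15 − x) = 6.3 × 10^-2
Solving the quadratic: x = (−Ka1 + √(Ka1² + 4·Ka1·C₀))/2 = 7.07 × 10^-2 M
pH = −log(7.07 × 10^-2) = 1.15

pH = 1.15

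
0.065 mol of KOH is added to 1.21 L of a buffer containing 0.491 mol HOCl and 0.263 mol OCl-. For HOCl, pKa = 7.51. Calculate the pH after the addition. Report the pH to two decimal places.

OH- converts HOCl to OCl-: HOCl → 0.426 mol, OCl- → 0.328 mol.
Henderson–Hasselbalch with mole ratio 0.328/0.426: pH = 7.51 + (-0.114)

pH = 7.40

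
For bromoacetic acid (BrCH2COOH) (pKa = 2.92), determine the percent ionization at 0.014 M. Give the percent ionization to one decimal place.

25.3%

BrCH2COOH ⇌ BrCH2COO- + H+; let x = [H+] at equilibrium.
Ka = 10^(−2.92) = 1.20 × 10^-3
Ka = x²/(C₀ − x); solving the quadratic gives x = 3.54 × 10^-3 M.
Fraction ionized = 3.54 × 10^-3 / 0.014 = 0.2529 → 25.3%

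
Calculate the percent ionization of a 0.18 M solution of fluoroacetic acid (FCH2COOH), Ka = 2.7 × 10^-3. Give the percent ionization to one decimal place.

FCH2COOH ⇌ FCH2COO- + H+; let x = [H+] at equilibrium.
Solve x² + 0.0027x − 0.000486 = 0 → x = 2.07 × 10^-2 M
% ionization = x/C₀ × 100% = 2.07 × 10^-2/0.18 × 100% = 11.5%

11.5%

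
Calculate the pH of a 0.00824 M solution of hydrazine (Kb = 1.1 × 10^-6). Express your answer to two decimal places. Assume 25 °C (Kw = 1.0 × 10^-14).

pH = 9.98

N2H4 + H2O ⇌ N2H5+ + OH-
Let x = [OH-] at equilibrium. Kb = x²/(0.00824 − x).
Neglecting x in the denominator: x = √(1.1 × 10^-6 × 0.00824) = 9.52 × 10^-5 M
pOH = 4.02, so pH = 14.00 − pOH = 9.98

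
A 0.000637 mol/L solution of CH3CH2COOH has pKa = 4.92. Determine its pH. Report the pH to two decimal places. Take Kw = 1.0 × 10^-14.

CH3CH2COOH ⇌ CH3CH2COO- + H+
Ka = 10^(−4.92) = 1.20 × 10^-5
Ka = [H+]²/(0.000637 − [H+]) = 1.20 × 10^-5
[H+] is not negligible relative to C₀; solve [H+]² + 1.2e-05·[H+] − 7.64e-09 = 0.
[H+] = (−Ka + √(Ka² + 4·Ka·C₀))/2 = 8.16 × 10^-5 M
pH = −log(8.16 × 10^-5) = 4.09

pH = 4.09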